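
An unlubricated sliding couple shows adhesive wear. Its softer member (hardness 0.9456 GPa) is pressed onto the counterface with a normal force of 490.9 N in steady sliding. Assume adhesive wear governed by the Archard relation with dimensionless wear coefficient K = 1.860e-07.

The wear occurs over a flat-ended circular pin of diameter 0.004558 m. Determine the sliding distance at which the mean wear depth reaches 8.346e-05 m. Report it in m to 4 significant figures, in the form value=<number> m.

value=1.410e+04 m

Intermediates are printed rounded. Every step maintains full precision. Rounded once at the end to 4 significant figures.
Hardness H = 0.9456 GPa = 9.456e+08 Pa.
Contact area A = π·d²/4 = π·(0.004558 m)²/4 = 1.632e-05 m².
In SI base units: W = 490.9 N, H = 9.456e+08 Pa, K = 1.860e-07.
Volume at the limit: V_lim = h_lim·A = 8.346e-05 · 1.632e-05 = 1.362e-09 m³.
Inverting, life L = V_lim·H/(K·W) = 1.362e-09 · 9.456e+08 / (1.860e-07 · 490.9) = 1.410e+04 m.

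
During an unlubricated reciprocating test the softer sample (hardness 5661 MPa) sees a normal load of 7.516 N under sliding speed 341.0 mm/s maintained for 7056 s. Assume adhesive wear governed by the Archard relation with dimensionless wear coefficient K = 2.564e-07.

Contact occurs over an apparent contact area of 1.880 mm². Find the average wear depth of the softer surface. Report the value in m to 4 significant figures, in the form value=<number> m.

The computation runs at full float precision — intermediates appear rounded, and rounded just once, at four significant digits.
Sliding speed v = 341.0 mm/s = 0.3410 m/s. Distance L = v·t = 0.3410 m/s × 7056 s = 2406 m.
Hardness H = 5661 MPa = 5.661e+09 Pa.
Contact area A = 1.880 mm² = 1.880e-06 m².
In SI base units: W = 7.516 N, H = 5.661e+09 Pa, K = 2.564e-07.
Wear volume V = K·W·L/H = 2.564e-07 · 7.516 · 2406 / 5.661e+09 = 8.191e-13 m³.
Depth h = V/A = 8.191e-13 / 1.880e-06 = 4.357e-07 m.

value=4.357e-07 m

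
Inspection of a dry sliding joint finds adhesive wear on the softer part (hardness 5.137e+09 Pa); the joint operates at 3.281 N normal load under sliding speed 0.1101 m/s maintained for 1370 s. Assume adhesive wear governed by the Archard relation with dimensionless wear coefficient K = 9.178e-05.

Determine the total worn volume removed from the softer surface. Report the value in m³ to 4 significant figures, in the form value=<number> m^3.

All arithmetic carries full precision. The intermediates are displayed rounded. Rounded just once: four significant figures.
Convert: Total distance L = v·t = 0.1101 m/s × 1370 s = 150.8 m.
SI base units throughout: W = 3.281 N, H = 5.137e+09 Pa, K = 9.178e-05.
Apply Archard: V = K·W·L/H = 9.178e-05 · 3.281 · 150.8 / 5.137e+09 = 8.842e-12 m³.

value=8.842e-12 m^3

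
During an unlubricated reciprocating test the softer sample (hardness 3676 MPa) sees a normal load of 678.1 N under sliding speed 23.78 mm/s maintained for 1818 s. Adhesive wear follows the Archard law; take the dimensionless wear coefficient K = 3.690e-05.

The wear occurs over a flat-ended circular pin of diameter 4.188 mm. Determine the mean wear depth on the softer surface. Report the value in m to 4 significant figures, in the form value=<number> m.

value=2.136e-05 m

The computation runs at full float precision. The intermediates are shown rounded. Rounded just once to four significant figures.
Convert: Sliding speed v = 23.78 mm/s = 0.02378 m/s. Distance L = v·t = 0.02378 m/s × 1818 s = 43.23 m.
Convert: Hardness H = 3676 MPa = 3.676e+09 Pa.
Convert: Pin diameter d = 4.188 mm = 0.004188 m. Contact area A = π·d²/4 = π·(0.004188 m)²/4 = 1.378e-05 m².
Working in SI base units: W = 678.1 N, H = 3.676e+09 Pa, K = 3.690e-05.
By Archard's law, V = K·W·L/H = 3.690e-05 · 678.1 · 43.23 / 3.676e+09 = 2.943e-10 m³.
Mean depth h = V/A = 2.943e-10 / 1.378e-05 = 2.136e-05 m.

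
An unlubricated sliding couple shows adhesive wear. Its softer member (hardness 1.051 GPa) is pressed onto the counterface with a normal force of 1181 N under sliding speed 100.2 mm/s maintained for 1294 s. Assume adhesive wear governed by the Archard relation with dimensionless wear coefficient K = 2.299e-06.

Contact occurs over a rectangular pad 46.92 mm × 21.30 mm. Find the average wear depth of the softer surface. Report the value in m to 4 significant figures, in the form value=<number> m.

Printed values are rounded — each operation maintains full float precision. Rounded just once: four significant digits.
Sliding speed v = 100.2 mm/s = 0.1002 m/s. Sliding distance L = v·t = 0.1002 m/s × 1294 s = 129.7 m.
Hardness H = 1.051 GPa = 1.051e+09 Pa.
Pad sides 46.92 mm × 21.30 mm = 0.04692 m × 0.02130 m. Contact area A = 0.04692 m × 0.02130 m = 9.994e-04 m².
Collected in SI base units: W = 1181 N, H = 1.051e+09 Pa, K = 2.299e-06.
Archard relation: V = K·W·L/H = 2.299e-06 · 1181 · 129.7 / 1.051e+09 = 3.350e-10 m³.
Wear depth h = V/A = 3.350e-10 / 9.994e-04 = 3.352e-07 m.

value=3.352e-07 m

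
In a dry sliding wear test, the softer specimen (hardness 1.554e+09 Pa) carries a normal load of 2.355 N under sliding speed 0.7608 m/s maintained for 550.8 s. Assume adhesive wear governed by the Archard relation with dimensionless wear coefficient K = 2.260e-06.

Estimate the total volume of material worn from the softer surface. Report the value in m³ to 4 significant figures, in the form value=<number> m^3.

All arithmetic maintains full float precision, and printed values are rounded — a single final rounding to four significant digits.
Convert: Total distance L = v·t = 0.7608 m/s × 550.8 s = 419.0 m.
Working in SI base units: W = 2.355 N, H = 1.554e+09 Pa, K = 2.260e-06.
Volume removed: V = K·W·L/H = 2.260e-06 · 2.355 · 419.0 / 1.554e+09 = 1.435e-12 m³.

value=1.435e-12 m^3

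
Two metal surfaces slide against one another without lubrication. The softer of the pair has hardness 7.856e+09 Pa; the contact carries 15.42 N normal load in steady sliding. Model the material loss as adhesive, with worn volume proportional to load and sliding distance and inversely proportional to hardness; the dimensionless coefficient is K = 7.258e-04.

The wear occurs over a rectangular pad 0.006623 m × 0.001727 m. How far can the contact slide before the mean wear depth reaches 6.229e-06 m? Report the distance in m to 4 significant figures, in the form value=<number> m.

value=50.01 m

Intermediates are displayed rounded, and every step maintains full precision; rounded just once to 4 significant figures.
Contact area A = 0.006623 m × 0.001727 m = 1.144e-05 m².
In SI base units: W = 15.42 N, H = 7.856e+09 Pa, K = 7.258e-04.
Wearable volume V_lim = h_lim·A = 6.229e-06 · 1.144e-05 = 7.125e-11 m³.
Inverting, life L = V_lim·H/(K·W) = 7.125e-11 · 7.856e+09 / (7.258e-04 · 15.42) = 50.01 m.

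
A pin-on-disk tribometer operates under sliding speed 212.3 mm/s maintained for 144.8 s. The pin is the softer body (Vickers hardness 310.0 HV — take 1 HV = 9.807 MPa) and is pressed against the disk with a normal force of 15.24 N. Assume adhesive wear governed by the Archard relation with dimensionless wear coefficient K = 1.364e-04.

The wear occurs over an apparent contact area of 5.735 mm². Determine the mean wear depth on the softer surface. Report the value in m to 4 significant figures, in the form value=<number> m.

value=3.665e-06 m

The computation keeps full precision. Displayed values are rounded. Rounded once at the end: 4 significant figures.
Sliding speed v = 212.3 mm/s = 0.2123 m/s. Distance L = v·t = 0.2123 m/s × 144.8 s = 30.74 m.
Hardness H = 310.0 HV × 9.807 MPa/HV = 3040 MPa = 3.040e+09 Pa.
Contact area A = 5.735 mm² = 5.735e-06 m².
Working in SI base units: W = 15.24 N, H = 3.040e+09 Pa, K = 1.364e-04.
Archard volume V = K·W·L/H = 1.364e-04 · 15.24 · 30.74 / 3.040e+09 = 2.102e-11 m³.
Depth h = V/A = 2.102e-11 / 5.735e-06 = 3.665e-06 m.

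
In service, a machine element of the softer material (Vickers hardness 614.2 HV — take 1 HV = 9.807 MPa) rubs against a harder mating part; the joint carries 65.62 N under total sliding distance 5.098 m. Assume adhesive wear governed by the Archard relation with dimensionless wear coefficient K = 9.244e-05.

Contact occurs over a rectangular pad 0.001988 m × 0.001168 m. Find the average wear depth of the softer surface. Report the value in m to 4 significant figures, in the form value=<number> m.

Each operation keeps full precision — quoted intermediates are rounded; a lone final rounding: four significant digits.
Hardness H = 614.2 HV × 9.807 MPa/HV = 6023 MPa = 6.023e+09 Pa.
Contact area A = 0.001988 m × 0.001168 m = 2.322e-06 m².
SI base units throughout: W = 65.62 N, H = 6.023e+09 Pa, K = 9.244e-05.
Archard volume V = K·W·L/H = 9.244e-05 · 65.62 · 5.098 / 6.023e+09 = 5.134e-12 m³.
Depth h = V/A = 5.134e-12 / 2.322e-06 = 2.211e-06 m.

value=2.211e-06 m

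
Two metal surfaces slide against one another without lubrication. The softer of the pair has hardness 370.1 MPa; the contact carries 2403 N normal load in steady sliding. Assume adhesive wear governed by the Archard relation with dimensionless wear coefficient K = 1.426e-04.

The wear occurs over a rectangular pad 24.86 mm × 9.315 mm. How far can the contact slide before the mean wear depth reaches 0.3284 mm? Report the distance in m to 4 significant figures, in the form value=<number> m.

Intermediate values appear rounded. The computation keeps exact precision; a single final rounding, at 4 significant digits.
Convert: Hardness H = 370.1 MPa = 3.701e+08 Pa.
Convert: Pad sides 24.86 mm × 9.315 mm = 0.02486 m × 0.009315 m. Contact area A = 0.02486 m × 0.009315 m = 2.316e-04 m².
Convert: Depth limit h_lim = 0.3284 mm = 3.284e-04 m.
In SI base units: W = 2403 N, H = 3.701e+08 Pa, K = 1.426e-04.
Wearable volume V_lim = h_lim·A = 3.284e-04 · 2.316e-04 = 7.605e-08 m³.
Sliding life L = V_lim·H/(K·W) = 7.605e-08 · 3.701e+08 / (1.426e-04 · 2403) = 82.14 m.

value=82.14 m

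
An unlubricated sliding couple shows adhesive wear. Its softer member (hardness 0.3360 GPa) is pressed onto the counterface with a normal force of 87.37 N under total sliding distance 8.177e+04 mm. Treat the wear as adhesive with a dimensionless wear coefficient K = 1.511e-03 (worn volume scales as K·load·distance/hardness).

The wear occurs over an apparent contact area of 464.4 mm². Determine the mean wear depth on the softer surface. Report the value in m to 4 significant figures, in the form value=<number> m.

value=6.918e-05 m

Intermediate values appear rounded, and every step maintains full float precision, and one last rounding to four significant digits.
Convert: Total distance L = 8.177e+04 mm = 81.77 m.
Convert: Hardness H = 0.3360 GPa = 3.360e+08 Pa.
Convert: Contact area A = 464.4 mm² = 4.644e-04 m².
Collected in SI base units: W = 87.37 N, H = 3.360e+08 Pa, K = 1.511e-03.
Archard volume V = K·W·L/H = 1.511e-03 · 87.37 · 81.77 / 3.360e+08 = 3.213e-08 m³.
Mean depth h = V/A = 3.213e-08 / 4.644e-04 = 6.918e-05 m.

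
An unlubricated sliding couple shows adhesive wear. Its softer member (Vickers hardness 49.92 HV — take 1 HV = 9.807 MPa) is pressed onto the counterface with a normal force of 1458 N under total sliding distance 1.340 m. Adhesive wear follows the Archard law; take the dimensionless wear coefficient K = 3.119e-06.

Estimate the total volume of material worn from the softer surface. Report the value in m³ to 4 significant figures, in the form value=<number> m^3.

The algebra maintains exact precision. Displayed values are rounded; a lone final rounding to 4 significant digits.
Hardness H = 49.92 HV × 9.807 MPa/HV = 489.6 MPa = 4.896e+08 Pa.
In SI base units, W = 1458 N, H = 4.896e+08 Pa, K = 3.119e-06.
Worn volume V = K·W·L/H = 3.119e-06 · 1458 · 1.340 / 4.896e+08 = 1.245e-11 m³.

value=1.245e-11 m^3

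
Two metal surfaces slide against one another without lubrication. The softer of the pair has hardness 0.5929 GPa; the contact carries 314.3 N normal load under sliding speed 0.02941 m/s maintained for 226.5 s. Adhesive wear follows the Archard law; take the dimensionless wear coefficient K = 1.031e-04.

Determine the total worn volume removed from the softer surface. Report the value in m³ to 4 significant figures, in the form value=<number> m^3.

value=3.641e-10 m^3

Displayed values are rounded, and the computation holds full float precision. Rounded once at the end, at 4 significant figures.
Path length L = v·t = 0.02941 m/s × 226.5 s = 6.661 m.
Hardness H = 0.5929 GPa = 5.929e+08 Pa.
Working in SI base units: W = 314.3 N, H = 5.929e+08 Pa, K = 1.031e-04.
Apply Archard: V = K·W·L/H = 1.031e-04 · 314.3 · 6.661 / 5.929e+08 = 3.641e-10 m³.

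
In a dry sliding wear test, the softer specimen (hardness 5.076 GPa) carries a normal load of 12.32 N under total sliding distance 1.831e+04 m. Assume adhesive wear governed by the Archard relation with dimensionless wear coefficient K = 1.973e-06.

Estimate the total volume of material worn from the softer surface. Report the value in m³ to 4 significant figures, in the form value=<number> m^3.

The intermediates are shown rounded; the algebra runs at full precision, and rounded just once, at four significant figures.
Convert: Hardness H = 5.076 GPa = 5.076e+09 Pa.
SI base units throughout: W = 12.32 N, H = 5.076e+09 Pa, K = 1.973e-06.
Wear volume V = K·W·L/H = 1.973e-06 · 12.32 · 1.831e+04 / 5.076e+09 = 8.768e-11 m³.

value=8.768e-11 m^3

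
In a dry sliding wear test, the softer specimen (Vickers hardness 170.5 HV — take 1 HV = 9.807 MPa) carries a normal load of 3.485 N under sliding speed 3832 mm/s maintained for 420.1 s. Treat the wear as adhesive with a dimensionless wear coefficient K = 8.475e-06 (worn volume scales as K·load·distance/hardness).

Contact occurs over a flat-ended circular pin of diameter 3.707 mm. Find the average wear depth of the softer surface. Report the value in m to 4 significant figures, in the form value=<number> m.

The computation maintains full float precision. Intermediate values are shown rounded, and one final rounding, at 4 significant digits.
Convert: Sliding speed v = 3832 mm/s = 3.832 m/s. Distance covered L = v·t = 3.832 m/s × 420.1 s = 1610 m.
Convert: Hardness H = 170.5 HV × 9.807 MPa/HV = 1672 MPa = 1.672e+09 Pa.
Convert: Pin diameter d = 3.707 mm = 0.003707 m. Contact area A = π·d²/4 = π·(0.003707 m)²/4 = 1.079e-05 m².
As SI base values: W = 3.485 N, H = 1.672e+09 Pa, K = 8.475e-06.
Archard relation: V = K·W·L/H = 8.475e-06 · 3.485 · 1610 / 1.672e+09 = 2.844e-11 m³.
Mean wear depth h = V/A = 2.844e-11 / 1.079e-05 = 2.635e-06 m.

value=2.635e-06 m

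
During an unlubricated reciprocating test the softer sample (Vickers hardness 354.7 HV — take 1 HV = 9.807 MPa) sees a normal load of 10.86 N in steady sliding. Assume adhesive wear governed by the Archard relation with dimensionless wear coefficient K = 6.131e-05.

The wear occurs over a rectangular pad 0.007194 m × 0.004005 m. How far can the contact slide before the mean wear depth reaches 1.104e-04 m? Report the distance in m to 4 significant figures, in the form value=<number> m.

The computation runs at full float precision; intermediate values are displayed rounded — rounded once at the end, at 4 significant figures.
Hardness H = 354.7 HV × 9.807 MPa/HV = 3479 MPa = 3.479e+09 Pa.
Contact area A = 0.007194 m × 0.004005 m = 2.881e-05 m².
In SI base units: W = 10.86 N, H = 3.479e+09 Pa, K = 6.131e-05.
Permissible volume V_lim = h_lim·A = 1.104e-04 · 2.881e-05 = 3.181e-09 m³.
Sliding life L = V_lim·H/(K·W) = 3.181e-09 · 3.479e+09 / (6.131e-05 · 10.86) = 1.662e+04 m.

value=1.662e+04 m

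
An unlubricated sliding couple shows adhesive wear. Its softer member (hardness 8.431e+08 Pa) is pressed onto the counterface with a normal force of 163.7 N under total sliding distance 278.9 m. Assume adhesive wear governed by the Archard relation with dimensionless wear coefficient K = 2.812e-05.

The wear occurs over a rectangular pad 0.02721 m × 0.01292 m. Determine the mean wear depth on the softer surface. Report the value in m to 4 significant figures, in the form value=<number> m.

The intermediates appear rounded. Each operation carries full precision — one last rounding to four significant digits.
Contact area A = 0.02721 m × 0.01292 m = 3.516e-04 m².
Working in SI base units: W = 163.7 N, H = 8.431e+08 Pa, K = 2.812e-05.
Archard volume V = K·W·L/H = 2.812e-05 · 163.7 · 278.9 / 8.431e+08 = 1.523e-09 m³.
Depth h = V/A = 1.523e-09 / 3.516e-04 = 4.332e-06 m.

value=4.332e-06 m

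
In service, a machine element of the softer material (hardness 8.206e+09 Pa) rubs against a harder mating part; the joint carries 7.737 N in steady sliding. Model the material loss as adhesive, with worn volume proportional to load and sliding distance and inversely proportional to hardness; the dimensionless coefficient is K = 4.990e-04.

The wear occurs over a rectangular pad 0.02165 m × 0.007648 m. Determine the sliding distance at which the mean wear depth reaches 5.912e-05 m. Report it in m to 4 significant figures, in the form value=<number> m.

The intermediates are printed rounded — all working math runs at full float precision — one final rounding: 4 significant digits.
Convert: Contact area A = 0.02165 m × 0.007648 m = 1.656e-04 m².
As SI base values: W = 7.737 N, H = 8.206e+09 Pa, K = 4.990e-04.
Permissible volume V_lim = h_lim·A = 5.912e-05 · 1.656e-04 = 9.789e-09 m³.
So the life L = V_lim·H/(K·W) = 9.789e-09 · 8.206e+09 / (4.990e-04 · 7.737) = 2.081e+04 m.

value=2.081e+04 m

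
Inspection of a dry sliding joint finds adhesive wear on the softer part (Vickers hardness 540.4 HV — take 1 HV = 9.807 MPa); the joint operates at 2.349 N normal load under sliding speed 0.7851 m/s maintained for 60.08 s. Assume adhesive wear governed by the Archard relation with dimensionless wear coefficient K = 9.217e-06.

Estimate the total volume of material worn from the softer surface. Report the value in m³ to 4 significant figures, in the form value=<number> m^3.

Intermediate values are displayed rounded. Every step carries exact precision. Rounded just once: four significant digits.
Total distance L = v·t = 0.7851 m/s × 60.08 s = 47.17 m.
Hardness H = 540.4 HV × 9.807 MPa/HV = 5300 MPa = 5.300e+09 Pa.
In SI base units: W = 2.349 N, H = 5.300e+09 Pa, K = 9.217e-06.
Volume removed: V = K·W·L/H = 9.217e-06 · 2.349 · 47.17 / 5.300e+09 = 1.927e-13 m³.

value=1.927e-13 m^3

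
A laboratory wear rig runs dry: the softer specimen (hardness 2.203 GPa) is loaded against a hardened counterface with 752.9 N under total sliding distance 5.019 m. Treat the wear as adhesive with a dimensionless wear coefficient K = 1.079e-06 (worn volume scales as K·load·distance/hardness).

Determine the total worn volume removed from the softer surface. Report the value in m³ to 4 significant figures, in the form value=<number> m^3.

value=1.851e-12 m^3

Every step holds full precision, and quoted intermediates are rounded, and a single final rounding to 4 significant figures.
Convert: Hardness H = 2.203 GPa = 2.203e+09 Pa.
In SI base units, W = 752.9 N, H = 2.203e+09 Pa, K = 1.079e-06.
Archard volume V = K·W·L/H = 1.079e-06 · 752.9 · 5.019 / 2.203e+09 = 1.851e-12 m³.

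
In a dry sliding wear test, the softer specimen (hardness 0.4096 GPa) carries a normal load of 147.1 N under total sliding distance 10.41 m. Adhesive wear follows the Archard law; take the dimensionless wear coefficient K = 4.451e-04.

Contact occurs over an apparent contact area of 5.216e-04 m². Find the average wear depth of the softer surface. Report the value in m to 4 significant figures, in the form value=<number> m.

value=3.190e-06 m

Intermediates are displayed rounded, and the computation keeps full float precision — a lone final rounding to four significant figures.
Hardness H = 0.4096 GPa = 4.096e+08 Pa.
In SI base units, W = 147.1 N, H = 4.096e+08 Pa, K = 4.451e-04.
Archard relation: V = K·W·L/H = 4.451e-04 · 147.1 · 10.41 / 4.096e+08 = 1.664e-09 m³.
Depth h = V/A = 1.664e-09 / 5.216e-04 = 3.190e-06 m.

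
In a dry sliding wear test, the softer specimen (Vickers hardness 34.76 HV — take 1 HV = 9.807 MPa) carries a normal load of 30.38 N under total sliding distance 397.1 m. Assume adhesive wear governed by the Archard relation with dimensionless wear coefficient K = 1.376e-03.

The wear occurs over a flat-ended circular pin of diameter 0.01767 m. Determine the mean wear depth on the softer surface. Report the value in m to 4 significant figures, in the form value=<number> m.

The computation runs at full float precision. Intermediates are printed rounded. Rounded once at the end to 4 significant digits.
Hardness H = 34.76 HV × 9.807 MPa/HV = 340.9 MPa = 3.409e+08 Pa.
Contact area A = π·d²/4 = π·(0.01767 m)²/4 = 2.452e-04 m².
In SI base units, W = 30.38 N, H = 3.409e+08 Pa, K = 1.376e-03.
Apply Archard: V = K·W·L/H = 1.376e-03 · 30.38 · 397.1 / 3.409e+08 = 4.870e-08 m³.
Mean wear depth h = V/A = 4.870e-08 / 2.452e-04 = 1.986e-04 m.

value=1.986e-04 m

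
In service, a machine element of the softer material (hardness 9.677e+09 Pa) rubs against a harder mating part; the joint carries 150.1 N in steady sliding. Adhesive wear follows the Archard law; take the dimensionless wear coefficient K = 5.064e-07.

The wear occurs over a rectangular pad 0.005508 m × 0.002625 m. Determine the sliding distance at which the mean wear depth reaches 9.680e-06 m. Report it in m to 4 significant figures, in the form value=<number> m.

value=1.782e+04 m

Intermediate values are shown rounded; all working math runs at full float precision, and rounded just once: 4 significant digits.
Convert: Contact area A = 0.005508 m × 0.002625 m = 1.446e-05 m².
Expressed in SI base units: W = 150.1 N, H = 9.677e+09 Pa, K = 5.064e-07.
Allowed volume V_lim = h_lim·A = 9.680e-06 · 1.446e-05 = 1.400e-10 m³.
Sliding life L = V_lim·H/(K·W) = 1.400e-10 · 9.677e+09 / (5.064e-07 · 150.1) = 1.782e+04 m.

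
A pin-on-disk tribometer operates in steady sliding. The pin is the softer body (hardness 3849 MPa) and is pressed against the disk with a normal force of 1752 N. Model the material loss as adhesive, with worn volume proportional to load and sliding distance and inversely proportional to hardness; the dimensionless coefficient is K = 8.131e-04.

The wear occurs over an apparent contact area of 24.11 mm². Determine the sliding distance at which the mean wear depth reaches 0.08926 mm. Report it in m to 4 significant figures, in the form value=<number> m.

Intermediate values are displayed rounded. The algebra keeps exact precision, and a single final rounding to 4 significant figures.
Hardness H = 3849 MPa = 3.849e+09 Pa.
Contact area A = 24.11 mm² = 2.411e-05 m².
Depth limit h_lim = 0.08926 mm = 8.926e-05 m.
As SI base values: W = 1752 N, H = 3.849e+09 Pa, K = 8.131e-04.
Volume at the limit: V_lim = h_lim·A = 8.926e-05 · 2.411e-05 = 2.152e-09 m³.
So the life L = V_lim·H/(K·W) = 2.152e-09 · 3.849e+09 / (8.131e-04 · 1752) = 5.815 m.

value=5.815 m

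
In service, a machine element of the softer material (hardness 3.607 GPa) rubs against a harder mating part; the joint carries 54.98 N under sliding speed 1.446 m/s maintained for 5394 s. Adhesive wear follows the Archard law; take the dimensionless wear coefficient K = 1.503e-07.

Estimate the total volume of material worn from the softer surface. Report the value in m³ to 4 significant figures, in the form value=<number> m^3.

value=1.787e-11 m^3

The intermediates are displayed rounded; the algebra carries full float precision — a single final rounding to 4 significant figures.
Distance L = v·t = 1.446 m/s × 5394 s = 7800 m.
Hardness H = 3.607 GPa = 3.607e+09 Pa.
Restated in SI base units: W = 54.98 N, H = 3.607e+09 Pa, K = 1.503e-07.
Archard volume V = K·W·L/H = 1.503e-07 · 54.98 · 7800 / 3.607e+09 = 1.787e-11 m³.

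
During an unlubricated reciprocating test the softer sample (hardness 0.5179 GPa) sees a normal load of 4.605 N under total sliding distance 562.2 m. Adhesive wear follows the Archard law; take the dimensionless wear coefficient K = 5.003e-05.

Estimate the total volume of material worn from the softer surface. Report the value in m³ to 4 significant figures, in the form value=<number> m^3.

value=2.501e-10 m^3

Each operation runs at full precision; intermediate values appear rounded. Rounded once at the end: 4 significant digits.
Hardness H = 0.5179 GPa = 5.179e+08 Pa.
Working in SI base units: W = 4.605 N, H = 5.179e+08 Pa, K = 5.003e-05.
The Archard volume V = K·W·L/H = 5.003e-05 · 4.605 · 562.2 / 5.179e+08 = 2.501e-10 m³.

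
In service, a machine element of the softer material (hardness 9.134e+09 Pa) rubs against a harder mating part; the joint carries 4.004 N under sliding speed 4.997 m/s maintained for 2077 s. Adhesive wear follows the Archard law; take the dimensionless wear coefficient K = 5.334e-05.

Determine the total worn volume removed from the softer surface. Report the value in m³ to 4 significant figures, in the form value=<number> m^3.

Intermediates are shown rounded. Each operation holds full float precision, and rounded just once to four significant digits.
Convert: The distance L = v·t = 4.997 m/s × 2077 s = 1.038e+04 m.
Expressed in SI base units: W = 4.004 N, H = 9.134e+09 Pa, K = 5.334e-05.
Apply Archard: V = K·W·L/H = 5.334e-05 · 4.004 · 1.038e+04 / 9.134e+09 = 2.427e-10 m³.

value=2.427e-10 m^3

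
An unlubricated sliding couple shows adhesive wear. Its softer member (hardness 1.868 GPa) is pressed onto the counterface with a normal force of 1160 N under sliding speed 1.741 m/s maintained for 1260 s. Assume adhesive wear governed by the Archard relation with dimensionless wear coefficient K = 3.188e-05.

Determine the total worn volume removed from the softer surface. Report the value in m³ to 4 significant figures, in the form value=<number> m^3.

The computation keeps exact precision; displayed values are rounded. Rounded once at the end, at four significant figures.
Path length L = v·t = 1.741 m/s × 1260 s = 2194 m.
Hardness H = 1.868 GPa = 1.868e+09 Pa.
As SI base values: W = 1160 N, H = 1.868e+09 Pa, K = 3.188e-05.
Archard relation: V = K·W·L/H = 3.188e-05 · 1160 · 2194 / 1.868e+09 = 4.343e-08 m³.

value=4.343e-08 m^3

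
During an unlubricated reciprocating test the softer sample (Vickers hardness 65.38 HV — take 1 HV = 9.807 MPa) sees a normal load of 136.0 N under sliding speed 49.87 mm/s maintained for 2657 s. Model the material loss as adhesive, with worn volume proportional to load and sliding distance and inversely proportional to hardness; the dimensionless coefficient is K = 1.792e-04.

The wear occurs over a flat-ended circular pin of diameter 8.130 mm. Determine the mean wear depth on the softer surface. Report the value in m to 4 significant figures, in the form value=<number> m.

The intermediates are printed rounded. The algebra carries full float precision, and a single final rounding, at four significant digits.
Sliding speed v = 49.87 mm/s = 0.04987 m/s. Distance covered L = v·t = 0.04987 m/s × 2657 s = 132.5 m.
Hardness H = 65.38 HV × 9.807 MPa/HV = 641.2 MPa = 6.412e+08 Pa.
Pin diameter d = 8.130 mm = 0.008130 m. Contact area A = π·d²/4 = π·(0.008130 m)²/4 = 5.191e-05 m².
Collected in SI base units: W = 136.0 N, H = 6.412e+08 Pa, K = 1.792e-04.
The Archard volume V = K·W·L/H = 1.792e-04 · 136.0 · 132.5 / 6.412e+08 = 5.036e-09 m³.
Mean wear depth h = V/A = 5.036e-09 / 5.191e-05 = 9.702e-05 m.

value=9.702e-05 m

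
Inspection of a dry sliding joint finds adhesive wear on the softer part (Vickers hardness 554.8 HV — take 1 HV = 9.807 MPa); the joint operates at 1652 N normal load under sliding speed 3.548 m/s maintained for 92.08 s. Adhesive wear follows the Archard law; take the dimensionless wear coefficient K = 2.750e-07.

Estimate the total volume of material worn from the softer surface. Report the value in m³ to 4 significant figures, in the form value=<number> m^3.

value=2.728e-11 m^3

Displayed values are rounded, and all arithmetic maintains full precision, and one final rounding, at four significant figures.
Distance L = v·t = 3.548 m/s × 92.08 s = 326.7 m.
Hardness H = 554.8 HV × 9.807 MPa/HV = 5441 MPa = 5.441e+09 Pa.
Restated in SI base units: W = 1652 N, H = 5.441e+09 Pa, K = 2.750e-07.
Archard volume V = K·W·L/H = 2.750e-07 · 1652 · 326.7 / 5.441e+09 = 2.728e-11 m³.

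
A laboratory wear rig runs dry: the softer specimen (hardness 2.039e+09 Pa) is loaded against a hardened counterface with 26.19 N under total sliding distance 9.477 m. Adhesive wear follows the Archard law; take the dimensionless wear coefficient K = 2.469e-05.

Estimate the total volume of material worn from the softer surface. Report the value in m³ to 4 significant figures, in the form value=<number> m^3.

Quoted intermediates are rounded, and each operation runs at full precision; rounded just once to four significant digits.
As SI base values: W = 26.19 N, H = 2.039e+09 Pa, K = 2.469e-05.
The Archard volume V = K·W·L/H = 2.469e-05 · 26.19 · 9.477 / 2.039e+09 = 3.005e-12 m³.

value=3.005e-12 m^3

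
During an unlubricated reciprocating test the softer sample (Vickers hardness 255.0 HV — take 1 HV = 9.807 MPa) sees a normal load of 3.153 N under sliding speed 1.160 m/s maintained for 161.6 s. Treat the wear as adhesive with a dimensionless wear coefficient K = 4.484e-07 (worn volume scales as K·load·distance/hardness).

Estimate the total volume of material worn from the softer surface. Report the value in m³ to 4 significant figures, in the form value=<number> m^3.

Every step runs at exact precision. Printed values are rounded. Rounded once at the end: four significant figures.
Convert: Distance L = v·t = 1.160 m/s × 161.6 s = 187.5 m.
Convert: Hardness H = 255.0 HV × 9.807 MPa/HV = 2501 MPa = 2.501e+09 Pa.
Collected in SI base units: W = 3.153 N, H = 2.501e+09 Pa, K = 4.484e-07.
Archard volume V = K·W·L/H = 4.484e-07 · 3.153 · 187.5 / 2.501e+09 = 1.060e-13 m³.

value=1.060e-13 m^3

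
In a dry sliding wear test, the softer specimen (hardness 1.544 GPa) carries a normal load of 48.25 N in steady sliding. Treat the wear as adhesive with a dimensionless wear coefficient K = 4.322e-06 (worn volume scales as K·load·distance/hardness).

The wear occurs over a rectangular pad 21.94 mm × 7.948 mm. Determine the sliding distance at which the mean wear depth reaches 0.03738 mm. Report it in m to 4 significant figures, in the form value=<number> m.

Intermediates are displayed rounded. All arithmetic holds full precision — a single final rounding: four significant digits.
Convert: Hardness H = 1.544 GPa = 1.544e+09 Pa.
Convert: Pad sides 21.94 mm × 7.948 mm = 0.02194 m × 0.007948 m. Contact area A = 0.02194 m × 0.007948 m = 1.744e-04 m².
Convert: Depth limit h_lim = 0.03738 mm = 3.738e-05 m.
Expressed in SI base units: W = 48.25 N, H = 1.544e+09 Pa, K = 4.322e-06.
Permissible volume V_lim = h_lim·A = 3.738e-05 · 1.744e-04 = 6.518e-09 m³.
Inverting, life L = V_lim·H/(K·W) = 6.518e-09 · 1.544e+09 / (4.322e-06 · 48.25) = 4.826e+04 m.

value=4.826e+04 m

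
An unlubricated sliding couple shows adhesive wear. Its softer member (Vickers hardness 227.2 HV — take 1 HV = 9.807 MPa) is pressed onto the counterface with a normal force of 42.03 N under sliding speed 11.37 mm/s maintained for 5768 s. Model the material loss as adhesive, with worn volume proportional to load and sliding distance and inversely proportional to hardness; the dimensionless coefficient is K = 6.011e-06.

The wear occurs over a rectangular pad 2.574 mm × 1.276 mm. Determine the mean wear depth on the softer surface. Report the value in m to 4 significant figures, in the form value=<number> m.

value=2.264e-06 m

All working math keeps full precision. Printed values are rounded. Rounded just once to four significant digits.
Sliding speed v = 11.37 mm/s = 0.01137 m/s. Total distance L = v·t = 0.01137 m/s × 5768 s = 65.58 m.
Hardness H = 227.2 HV × 9.807 MPa/HV = 2228 MPa = 2.228e+09 Pa.
Pad sides 2.574 mm × 1.276 mm = 0.002574 m × 0.001276 m. Contact area A = 0.002574 m × 0.001276 m = 3.284e-06 m².
Collected in SI base units: W = 42.03 N, H = 2.228e+09 Pa, K = 6.011e-06.
By Archard's law, V = K·W·L/H = 6.011e-06 · 42.03 · 65.58 / 2.228e+09 = 7.436e-12 m³.
Average depth h = V/A = 7.436e-12 / 3.284e-06 = 2.264e-06 m.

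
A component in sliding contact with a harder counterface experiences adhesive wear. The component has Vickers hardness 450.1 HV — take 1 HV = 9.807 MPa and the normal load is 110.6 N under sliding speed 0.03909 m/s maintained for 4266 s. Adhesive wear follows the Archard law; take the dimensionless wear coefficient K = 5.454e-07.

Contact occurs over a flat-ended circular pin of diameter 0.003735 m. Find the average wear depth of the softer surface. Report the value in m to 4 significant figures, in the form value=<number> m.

The intermediates appear rounded; each operation runs at full precision — a single final rounding to four significant figures.
Convert: Total distance L = v·t = 0.03909 m/s × 4266 s = 166.8 m.
Convert: Hardness H = 450.1 HV × 9.807 MPa/HV = 4414 MPa = 4.414e+09 Pa.
Convert: Contact area A = π·d²/4 = π·(0.003735 m)²/4 = 1.096e-05 m².
Collected in SI base units: W = 110.6 N, H = 4.414e+09 Pa, K = 5.454e-07.
Archard volume V = K·W·L/H = 5.454e-07 · 110.6 · 166.8 / 4.414e+09 = 2.279e-12 m³.
Wear depth h = V/A = 2.279e-12 / 1.096e-05 = 2.080e-07 m.

value=2.080e-07 m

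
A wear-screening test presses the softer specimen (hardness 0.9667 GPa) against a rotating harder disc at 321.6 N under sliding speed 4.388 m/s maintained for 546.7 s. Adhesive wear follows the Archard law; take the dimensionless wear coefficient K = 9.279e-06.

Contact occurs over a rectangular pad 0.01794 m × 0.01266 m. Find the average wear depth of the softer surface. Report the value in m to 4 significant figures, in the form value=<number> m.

Every step maintains exact precision — the intermediates appear rounded, and rounded once at the end to 4 significant digits.
Convert: The distance L = v·t = 4.388 m/s × 546.7 s = 2399 m.
Convert: Hardness H = 0.9667 GPa = 9.667e+08 Pa.
Convert: Contact area A = 0.01794 m × 0.01266 m = 2.271e-04 m².
Collected in SI base units: W = 321.6 N, H = 9.667e+08 Pa, K = 9.279e-06.
The Archard volume V = K·W·L/H = 9.279e-06 · 321.6 · 2399 / 9.667e+08 = 7.405e-09 m³.
Depth h = V/A = 7.405e-09 / 2.271e-04 = 3.261e-05 m.

value=3.261e-05 m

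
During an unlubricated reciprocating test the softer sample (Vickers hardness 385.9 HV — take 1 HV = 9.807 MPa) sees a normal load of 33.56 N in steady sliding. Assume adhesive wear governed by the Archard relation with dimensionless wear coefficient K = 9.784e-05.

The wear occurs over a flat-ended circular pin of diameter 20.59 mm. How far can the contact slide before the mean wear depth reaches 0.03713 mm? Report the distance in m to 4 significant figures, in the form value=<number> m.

All arithmetic holds full float precision; quoted intermediates are rounded — one final rounding, at 4 significant figures.
Hardness H = 385.9 HV × 9.807 MPa/HV = 3785 MPa = 3.785e+09 Pa.
Pin diameter d = 20.59 mm = 0.02059 m. Contact area A = π·d²/4 = π·(0.02059 m)²/4 = 3.330e-04 m².
Depth limit h_lim = 0.03713 mm = 3.713e-05 m.
SI base units throughout: W = 33.56 N, H = 3.785e+09 Pa, K = 9.784e-05.
Allowed volume V_lim = h_lim·A = 3.713e-05 · 3.330e-04 = 1.236e-08 m³.
Life L = V_lim·H/(K·W) = 1.236e-08 · 3.785e+09 / (9.784e-05 · 33.56) = 1.425e+04 m.

value=1.425e+04 m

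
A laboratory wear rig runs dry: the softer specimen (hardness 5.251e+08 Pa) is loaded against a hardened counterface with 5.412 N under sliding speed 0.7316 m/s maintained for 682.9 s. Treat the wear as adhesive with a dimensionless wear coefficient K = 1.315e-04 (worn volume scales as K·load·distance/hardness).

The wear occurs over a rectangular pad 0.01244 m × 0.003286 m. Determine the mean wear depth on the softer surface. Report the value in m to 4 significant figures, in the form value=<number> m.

value=1.656e-05 m

Displayed values are rounded — every step holds exact precision — rounded once at the end to 4 significant figures.
Total distance L = v·t = 0.7316 m/s × 682.9 s = 499.6 m.
Contact area A = 0.01244 m × 0.003286 m = 4.088e-05 m².
Working in SI base units: W = 5.412 N, H = 5.251e+08 Pa, K = 1.315e-04.
Archard volume V = K·W·L/H = 1.315e-04 · 5.412 · 499.6 / 5.251e+08 = 6.771e-10 m³.
Mean wear depth h = V/A = 6.771e-10 / 4.088e-05 = 1.656e-05 m.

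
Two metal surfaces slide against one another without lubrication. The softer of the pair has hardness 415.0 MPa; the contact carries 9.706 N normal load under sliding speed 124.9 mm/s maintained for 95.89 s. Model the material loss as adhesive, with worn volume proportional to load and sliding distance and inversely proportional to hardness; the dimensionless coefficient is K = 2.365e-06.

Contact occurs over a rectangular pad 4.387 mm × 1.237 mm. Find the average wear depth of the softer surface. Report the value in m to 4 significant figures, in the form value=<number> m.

Intermediate values appear rounded; all working math carries exact precision. Rounded just once: 4 significant digits.
Sliding speed v = 124.9 mm/s = 0.1249 m/s. Total distance L = v·t = 0.1249 m/s × 95.89 s = 11.98 m.
Hardness H = 415.0 MPa = 4.150e+08 Pa.
Pad sides 4.387 mm × 1.237 mm = 0.004387 m × 0.001237 m. Contact area A = 0.004387 m × 0.001237 m = 5.427e-06 m².
SI base units throughout: W = 9.706 N, H = 4.150e+08 Pa, K = 2.365e-06.
By Archard's law, V = K·W·L/H = 2.365e-06 · 9.706 · 11.98 / 4.150e+08 = 6.625e-13 m³.
Mean wear depth h = V/A = 6.625e-13 / 5.427e-06 = 1.221e-07 m.

value=1.221e-07 m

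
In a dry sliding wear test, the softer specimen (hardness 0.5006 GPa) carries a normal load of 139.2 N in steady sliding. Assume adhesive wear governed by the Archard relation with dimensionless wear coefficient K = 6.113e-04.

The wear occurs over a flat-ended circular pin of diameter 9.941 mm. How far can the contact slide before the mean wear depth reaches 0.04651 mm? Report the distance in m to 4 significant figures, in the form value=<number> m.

value=21.24 m

Intermediate values are shown rounded; the algebra carries full precision — one last rounding: 4 significant digits.
Convert: Hardness H = 0.5006 GPa = 5.006e+08 Pa.
Convert: Pin diameter d = 9.941 mm = 0.009941 m. Contact area A = π·d²/4 = π·(0.009941 m)²/4 = 7.762e-05 m².
Convert: Depth limit h_lim = 0.04651 mm = 4.651e-05 m.
SI base units throughout: W = 139.2 N, H = 5.006e+08 Pa, K = 6.113e-04.
Allowed volume V_lim = h_lim·A = 4.651e-05 · 7.762e-05 = 3.610e-09 m³.
So the life L = V_lim·H/(K·W) = 3.610e-09 · 5.006e+08 / (6.113e-04 · 139.2) = 21.24 m.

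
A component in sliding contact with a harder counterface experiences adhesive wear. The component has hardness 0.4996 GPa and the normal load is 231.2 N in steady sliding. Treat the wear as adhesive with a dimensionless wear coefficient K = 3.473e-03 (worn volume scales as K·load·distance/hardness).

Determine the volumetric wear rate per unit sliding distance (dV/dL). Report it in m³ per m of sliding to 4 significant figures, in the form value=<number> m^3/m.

Intermediates are displayed rounded. All working math maintains full precision, and rounded once at the end to 4 significant figures.
Hardness H = 0.4996 GPa = 4.996e+08 Pa.
Collected in SI base units: W = 231.2 N, H = 4.996e+08 Pa, K = 3.473e-03.
Volumetric rate dV/dL = K·W/H — distance-free: 3.473e-03 · 231.2 / 4.996e+08 = 1.607e-09 m³/m.

value=1.607e-09 m^3/m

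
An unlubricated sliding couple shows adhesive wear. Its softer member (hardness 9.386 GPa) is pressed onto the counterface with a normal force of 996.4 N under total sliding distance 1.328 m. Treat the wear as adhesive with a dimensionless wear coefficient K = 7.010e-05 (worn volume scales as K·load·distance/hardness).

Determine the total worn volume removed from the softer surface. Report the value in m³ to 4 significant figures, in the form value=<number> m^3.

Intermediate values appear rounded; each operation maintains exact precision, and a lone final rounding to 4 significant digits.
Convert: Hardness H = 9.386 GPa = 9.386e+09 Pa.
Restated in SI base units: W = 996.4 N, H = 9.386e+09 Pa, K = 7.010e-05.
Apply Archard: V = K·W·L/H = 7.010e-05 · 996.4 · 1.328 / 9.386e+09 = 9.883e-12 m³.

value=9.883e-12 m^3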